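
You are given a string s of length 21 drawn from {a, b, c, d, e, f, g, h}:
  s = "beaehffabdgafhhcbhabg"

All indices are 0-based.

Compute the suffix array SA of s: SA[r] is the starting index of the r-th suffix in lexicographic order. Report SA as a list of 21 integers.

[7, 18, 2, 11, 8, 0, 19, 16, 15, 9, 1, 3, 6, 5, 12, 20, 10, 17, 14, 4, 13]

sorted suffixes:
  #0 SA[0]=7  'abdgafhhcbhabg'
  #1 SA[1]=18  'abg'
  #2 SA[2]=2  'aehffabdgafhhcbhabg'
  #3 SA[3]=11  'afhhcbhabg'
  #4 SA[4]=8  'bdgafhhcbhabg'
  #5 SA[5]=0  'beaehffabdgafhhcbhabg'
  #6 SA[6]=19  'bg'
  #7 SA[7]=16  'bhabg'
  #8 SA[8]=15  'cbhabg'
  #9 SA[9]=9  'dgafhhcbhabg'
  #10 SA[10]=1  'eaehffabdgafhhcbhabg'
  #11 SA[11]=3  'ehffabdgafhhcbhabg'
  #12 SA[12]=6  'fabdgafhhcbhabg'
  #13 SA[13]=5  'ffabdgafhhcbhabg'
  #14 SA[14]=12  'fhhcbhabg'
  #15 SA[15]=20  'g'
  #16 SA[16]=10  'gafhhcbhabg'
  #17 SA[17]=17  'habg'
  #18 SA[18]=14  'hcbhabg'
  #19 SA[19]=4  'hffabdgafhhcbhabg'
  #20 SA[20]=13  'hhcbhabg'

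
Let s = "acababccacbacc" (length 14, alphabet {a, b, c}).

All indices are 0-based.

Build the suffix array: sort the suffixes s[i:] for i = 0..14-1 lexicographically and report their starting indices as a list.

[2, 4, 0, 8, 11, 3, 10, 5, 13, 1, 7, 9, 12, 6]

rank→(start, suffix):
  0 → (2, 'ababccacbacc')
  1 → (4, 'abccacbacc')
  2 → (0, 'acababccacbacc')
  3 → (8, 'acbacc')
  4 → (11, 'acc')
  5 → (3, 'babccacbacc')
  6 → (10, 'bacc')
  7 → (5, 'bccacbacc')
  8 → (13, 'c')
  9 → (1, 'cababccacbacc')
  10 → (7, 'cacbacc')
  11 → (9, 'cbacc')
  12 → (12, 'cc')
  13 → (6, 'ccacbacc')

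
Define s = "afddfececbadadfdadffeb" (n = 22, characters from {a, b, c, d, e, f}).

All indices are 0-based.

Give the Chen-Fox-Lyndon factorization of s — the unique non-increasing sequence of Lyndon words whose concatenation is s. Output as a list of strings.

["afddfececb", "adadfdadffeb"]

emit factor 1: 'afddfececb' (i=0, period=10)
emit factor 2: 'adadfdadffeb' (i=10, period=12)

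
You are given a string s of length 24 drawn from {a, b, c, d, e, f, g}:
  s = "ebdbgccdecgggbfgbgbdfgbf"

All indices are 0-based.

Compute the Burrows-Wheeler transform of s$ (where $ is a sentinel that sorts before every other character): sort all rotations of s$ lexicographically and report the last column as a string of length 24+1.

rank  rotation                   last
    0  $ebdbgccdecgggbfgbgbdfgbf  f
    1  bdbgccdecgggbfgbgbdfgbf$e  e
    2  bdfgbf$ebdbgccdecgggbfgbg  g
    3  bf$ebdbgccdecgggbfgbgbdfg  g
    4  bfgbgbdfgbf$ebdbgccdecggg  g
    5  bgbdfgbf$ebdbgccdecgggbfg  g
    6  bgccdecgggbfgbgbdfgbf$ebd  d
    7  ccdecgggbfgbgbdfgbf$ebdbg  g
    8  cdecgggbfgbgbdfgbf$ebdbgc  c
    9  cgggbfgbgbdfgbf$ebdbgccde  e
   10  dbgccdecgggbfgbgbdfgbf$eb  b
   11  decgggbfgbgbdfgbf$ebdbgcc  c
   12  dfgbf$ebdbgccdecgggbfgbgb  b
   13  ebdbgccdecgggbfgbgbdfgbf$  $
   14  ecgggbfgbgbdfgbf$ebdbgccd  d
   15  f$ebdbgccdecgggbfgbgbdfgb  b
   16  fgbf$ebdbgccdecgggbfgbgbd  d
   17  fgbgbdfgbf$ebdbgccdecgggb  b
   18  gbdfgbf$ebdbgccdecgggbfgb  b
   19  gbf$ebdbgccdecgggbfgbgbdf  f
   20  gbfgbgbdfgbf$ebdbgccdecgg  g
   21  gbgbdfgbf$ebdbgccdecgggbf  f
   22  gccdecgggbfgbgbdfgbf$ebdb  b
   23  ggbfgbgbdfgbf$ebdbgccdecg  g
   24  gggbfgbgbdfgbf$ebdbgccdec  c

feggggdgcebcb$dbdbbfgfbgc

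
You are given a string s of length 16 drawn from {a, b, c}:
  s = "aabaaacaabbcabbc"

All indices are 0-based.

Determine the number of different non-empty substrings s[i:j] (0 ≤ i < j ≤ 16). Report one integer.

sorted suffixes:
  #0 SA[0]=3  'aaacaabbcabbc'
  #1 SA[1]=0  'aabaaacaabbcabbc'
  #2 SA[2]=7  'aabbcabbc'
  #3 SA[3]=4  'aacaabbcabbc'
  #4 SA[4]=1  'abaaacaabbcabbc'
  #5 SA[5]=12  'abbc'
  #6 SA[6]=8  'abbcabbc'
  #7 SA[7]=5  'acaabbcabbc'
  #8 SA[8]=2  'baaacaabbcabbc'
  #9 SA[9]=13  'bbc'
  #10 SA[10]=9  'bbcabbc'
  #11 SA[11]=14  'bc'
  #12 SA[12]=10  'bcabbc'
  #13 SA[13]=15  'c'
  #14 SA[14]=6  'caabbcabbc'
  #15 SA[15]=11  'cabbc'

SA = [3, 0, 7, 4, 1, 12, 8, 5, 2, 13, 9, 14, 10, 15, 6, 11]
rank  pair      lcp
   1  s[3:],s[0:]  2  'aa'
   2  s[0:],s[7:]  3  'aab'
   3  s[7:],s[4:]  2  'aa'
   4  s[4:],s[1:]  1  'a'
   5  s[1:],s[12:]  2  'ab'
   6  s[12:],s[8:]  4  'abbc'
   7  s[8:],s[5:]  1  'a'
   8  s[5:],s[2:]  0  ''
   9  s[2:],s[13:]  1  'b'
  10  s[13:],s[9:]  3  'bbc'
  11  s[9:],s[14:]  1  'b'
  12  s[14:],s[10:]  2  'bc'
  13  s[10:],s[15:]  0  ''
  14  s[15:],s[6:]  1  'c'
  15  s[6:],s[11:]  2  'ca'

n(n+1)/2 = 16·17/2 = 136
Σ LCP = 0 + 2 + 3 + 2 + 1 + 2 + 4 + 1 + 0 + 1 + 3 + 1 + 2 + 0 + 1 + 2 = 25
distinct = 136 − 25 = 111

111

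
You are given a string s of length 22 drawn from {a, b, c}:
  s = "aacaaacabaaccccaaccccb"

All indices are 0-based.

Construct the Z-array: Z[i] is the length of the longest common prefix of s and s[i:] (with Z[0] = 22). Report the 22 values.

[22, 1, 0, 2, 4, 1, 0, 1, 0, 3, 1, 0, 0, 0, 0, 3, 1, 0, 0, 0, 0, 0]

Z[0]=22
i=1: i≥r, start 0; Z[1]=1 grow→box=[1,2)
i=2: i≥r, start 0; Z[2]=0
i=3: i≥r, start 0; Z[3]=2 grow→box=[3,5)
i=4: min(r-i=1, Z[1]=1)=1; Z[4]=4 grow→box=[4,8)
i=5: min(r-i=3, Z[1]=1)=1; Z[5]=1
i=6: min(r-i=2, Z[2]=0)=0; Z[6]=0
i=7: min(r-i=1, Z[3]=2)=1; Z[7]=1
i=8: i≥r, start 0; Z[8]=0
i=9: i≥r, start 0; Z[9]=3 grow→box=[9,12)
i=10: min(r-i=2, Z[1]=1)=1; Z[10]=1
i=11: min(r-i=1, Z[2]=0)=0; Z[11]=0
i=12: i≥r, start 0; Z[12]=0
i=13: i≥r, start 0; Z[13]=0
i=14: i≥r, start 0; Z[14]=0
i=15: i≥r, start 0; Z[15]=3 grow→box=[15,18)
i=16: min(r-i=2, Z[1]=1)=1; Z[16]=1
i=17: min(r-i=1, Z[2]=0)=0; Z[17]=0
i=18: i≥r, start 0; Z[18]=0
i=19: i≥r, start 0; Z[19]=0
i=20: i≥r, start 0; Z[20]=0
i=21: i≥r, start 0; Z[21]=0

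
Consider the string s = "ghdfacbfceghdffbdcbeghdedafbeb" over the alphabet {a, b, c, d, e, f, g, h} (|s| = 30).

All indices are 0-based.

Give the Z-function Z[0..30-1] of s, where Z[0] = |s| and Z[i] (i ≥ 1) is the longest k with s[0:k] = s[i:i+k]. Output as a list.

Z[0]=30
i=1: fresh scan; Z[1]=0
i=2: fresh scan; Z[2]=0
i=3: fresh scan; Z[3]=0
i=4: fresh scan; Z[4]=0
i=5: fresh scan; Z[5]=0
i=6: fresh scan; Z[6]=0
i=7: fresh scan; Z[7]=0
i=8: fresh scan; Z[8]=0
i=9: fresh scan; Z[9]=0
i=10: fresh scan; Z[10]=4 grow→box=[10,14)
i=11: min(r-i=3, Z[1]=0)=0; Z[11]=0
i=12: min(r-i=2, Z[2]=0)=0; Z[12]=0
i=13: min(r-i=1, Z[3]=0)=0; Z[13]=0
i=14: fresh scan; Z[14]=0
i=15: fresh scan; Z[15]=0
i=16: fresh scan; Z[16]=0
i=17: fresh scan; Z[17]=0
i=18: fresh scan; Z[18]=0
i=19: fresh scan; Z[19]=0
i=20: fresh scan; Z[20]=3 grow→box=[20,23)
i=21: min(r-i=2, Z[1]=0)=0; Z[21]=0
i=22: min(r-i=1, Z[2]=0)=0; Z[22]=0
i=23: fresh scan; Z[23]=0
i=24: fresh scan; Z[24]=0
i=25: fresh scan; Z[25]=0
i=26: fresh scan; Z[26]=0
i=27: fresh scan; Z[27]=0
i=28: fresh scan; Z[28]=0
i=29: fresh scan; Z[29]=0

[30, 0, 0, 0, 0, 0, 0, 0, 0, 0, 4, 0, 0, 0, 0, 0, 0, 0, 0, 0, 3, 0, 0, 0, 0, 0, 0, 0, 0, 0]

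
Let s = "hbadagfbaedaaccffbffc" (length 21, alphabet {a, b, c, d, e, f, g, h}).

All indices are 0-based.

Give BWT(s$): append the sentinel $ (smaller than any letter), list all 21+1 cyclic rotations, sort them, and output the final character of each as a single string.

rank  rotation                last
    0  $hbadagfbaedaaccffbffc  c
    1  aaccffbffc$hbadagfbaed  d
    2  accffbffc$hbadagfbaeda  a
    3  adagfbaedaaccffbffc$hb  b
    4  aedaaccffbffc$hbadagfb  b
    5  agfbaedaaccffbffc$hbad  d
    6  badagfbaedaaccffbffc$h  h
    7  baedaaccffbffc$hbadagf  f
    8  bffc$hbadagfbaedaaccff  f
    9  c$hbadagfbaedaaccffbff  f
   10  ccffbffc$hbadagfbaedaa  a
   11  cffbffc$hbadagfbaedaac  c
   12  daaccffbffc$hbadagfbae  e
   13  dagfbaedaaccffbffc$hba  a
   14  edaaccffbffc$hbadagfba  a
   15  fbaedaaccffbffc$hbadag  g
   16  fbffc$hbadagfbaedaaccf  f
   17  fc$hbadagfbaedaaccffbf  f
   18  ffbffc$hbadagfbaedaacc  c
   19  ffc$hbadagfbaedaaccffb  b
   20  gfbaedaaccffbffc$hbada  a
   21  hbadagfbaedaaccffbffc$  $

cdabbdhfffaceaagffcba$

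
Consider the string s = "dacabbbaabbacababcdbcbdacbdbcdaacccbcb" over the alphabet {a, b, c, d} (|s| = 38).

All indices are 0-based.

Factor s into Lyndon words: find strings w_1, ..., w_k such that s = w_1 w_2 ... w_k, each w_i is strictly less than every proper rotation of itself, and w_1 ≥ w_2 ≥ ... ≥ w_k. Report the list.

emit factor 1: 'd' (i=0, period=1)
emit factor 2: 'ac' (i=1, period=2)
emit factor 3: 'abbb' (i=3, period=4)
emit factor 4: 'aabbacababcdbcbdacbdbcdaacccbcb' (i=7, period=31)

["d", "ac", "abbb", "aabbacababcdbcbdacbdbcdaacccbcb"]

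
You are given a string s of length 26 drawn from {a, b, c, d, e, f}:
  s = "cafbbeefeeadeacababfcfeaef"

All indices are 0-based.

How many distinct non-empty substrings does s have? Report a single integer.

rank | idx | suffix
   0 |  15 | ababfcfeaef
   1 |  17 | abfcfeaef
   2 |  13 | acababfcfeaef
   3 |  10 | adeacababfcfeaef
   4 |  23 | aef
   5 |   1 | afbbeefeeadeacababfcfeaef
   6 |  16 | babfcfeaef
   7 |   3 | bbeefeeadeacababfcfeaef
   8 |   4 | beefeeadeacababfcfeaef
   9 |  18 | bfcfeaef
  10 |  14 | cababfcfeaef
  11 |   0 | cafbbeefeeadeacababfcfeaef
  12 |  20 | cfeaef
  13 |  11 | deacababfcfeaef
  14 |  12 | eacababfcfeaef
  15 |   9 | eadeacababfcfeaef
  16 |  22 | eaef
  17 |   8 | eeadeacababfcfeaef
  18 |   5 | eefeeadeacababfcfeaef
  19 |  24 | ef
  20 |   6 | efeeadeacababfcfeaef
  21 |  25 | f
  22 |   2 | fbbeefeeadeacababfcfeaef
  23 |  19 | fcfeaef
  24 |  21 | feaef
  25 |   7 | feeadeacababfcfeaef

SA = [15, 17, 13, 10, 23, 1, 16, 3, 4, 18, 14, 0, 20, 11, 12, 9, 22, 8, 5, 24, 6, 25, 2, 19, 21, 7]
rank  pair      lcp
   1  s[15:],s[17:]  2  'ab'
   2  s[17:],s[13:]  1  'a'
   3  s[13:],s[10:]  1  'a'
   4  s[10:],s[23:]  1  'a'
   5  s[23:],s[1:]  1  'a'
   6  s[1:],s[16:]  0  ''
   7  s[16:],s[3:]  1  'b'
   8  s[3:],s[4:]  1  'b'
   9  s[4:],s[18:]  1  'b'
  10  s[18:],s[14:]  0  ''
  11  s[14:],s[0:]  2  'ca'
  12  s[0:],s[20:]  1  'c'
  13  s[20:],s[11:]  0  ''
  14  s[11:],s[12:]  0  ''
  15  s[12:],s[9:]  2  'ea'
  16  s[9:],s[22:]  2  'ea'
  17  s[22:],s[8:]  1  'e'
  18  s[8:],s[5:]  2  'ee'
  19  s[5:],s[24:]  1  'e'
  20  s[24:],s[6:]  2  'ef'
  21  s[6:],s[25:]  0  ''
  22  s[25:],s[2:]  1  'f'
  23  s[2:],s[19:]  1  'f'
  24  s[19:],s[21:]  1  'f'
  25  s[21:],s[7:]  2  'fe'

n(n+1)/2 = 26·27/2 = 351
Σ LCP = 0 + 2 + 1 + 1 + 1 + 1 + 0 + 1 + 1 + 1 + 0 + 2 + 1 + 0 + 0 + 2 + 2 + 1 + 2 + 1 + 2 + 0 + 1 + 1 + 1 + 2 = 27
distinct = 351 − 27 = 324

324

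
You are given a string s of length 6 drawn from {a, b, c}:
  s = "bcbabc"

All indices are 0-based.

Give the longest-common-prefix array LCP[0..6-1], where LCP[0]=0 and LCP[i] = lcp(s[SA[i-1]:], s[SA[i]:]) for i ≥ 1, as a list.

rank | idx | suffix
   0 |   3 | abc
   1 |   2 | babc
   2 |   4 | bc
   3 |   0 | bcbabc
   4 |   5 | c
   5 |   1 | cbabc

SA = [3, 2, 4, 0, 5, 1]
i: (SA[i-1],SA[i]) lcp shared
  1: (3,2) 0 ''
  2: (2,4) 1 'b'
  3: (4,0) 2 'bc'
  4: (0,5) 0 ''
  5: (5,1) 1 'c'

[0, 0, 1, 2, 0, 1]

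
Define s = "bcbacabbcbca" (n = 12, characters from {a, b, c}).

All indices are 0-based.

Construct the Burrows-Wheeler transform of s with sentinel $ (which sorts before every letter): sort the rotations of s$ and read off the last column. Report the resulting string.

accbcac$bbabb

rank  rotation       last
    0  $bcbacabbcbca  a
    1  a$bcbacabbcbc  c
    2  abbcbca$bcbac  c
    3  acabbcbca$bcb  b
    4  bacabbcbca$bc  c
    5  bbcbca$bcbaca  a
    6  bca$bcbacabbc  c
    7  bcbacabbcbca$  $
    8  bcbca$bcbacab  b
    9  ca$bcbacabbcb  b
   10  cabbcbca$bcba  a
   11  cbacabbcbca$b  b
   12  cbca$bcbacabb  b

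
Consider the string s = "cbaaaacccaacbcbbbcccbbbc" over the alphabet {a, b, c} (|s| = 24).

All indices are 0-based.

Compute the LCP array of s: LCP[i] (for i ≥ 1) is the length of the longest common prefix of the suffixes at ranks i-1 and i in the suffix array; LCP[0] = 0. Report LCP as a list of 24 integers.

rank | idx | suffix
   0 |   2 | aaaacccaacbcbbbcccbbbc
   1 |   3 | aaacccaacbcbbbcccbbbc
   2 |   9 | aacbcbbbcccbbbc
   3 |   4 | aacccaacbcbbbcccbbbc
   4 |  10 | acbcbbbcccbbbc
   5 |   5 | acccaacbcbbbcccbbbc
   6 |   1 | baaaacccaacbcbbbcccbbbc
   7 |  20 | bbbc
   8 |  14 | bbbcccbbbc
   9 |  21 | bbc
  10 |  15 | bbcccbbbc
  11 |  22 | bc
  12 |  12 | bcbbbcccbbbc
  13 |  16 | bcccbbbc
  14 |  23 | c
  15 |   8 | caacbcbbbcccbbbc
  16 |   0 | cbaaaacccaacbcbbbcccbbbc
  17 |  19 | cbbbc
  18 |  13 | cbbbcccbbbc
  19 |  11 | cbcbbbcccbbbc
  20 |   7 | ccaacbcbbbcccbbbc
  21 |  18 | ccbbbc
  22 |   6 | cccaacbcbbbcccbbbc
  23 |  17 | cccbbbc

SA = [2, 3, 9, 4, 10, 5, 1, 20, 14, 21, 15, 22, 12, 16, 23, 8, 0, 19, 13, 11, 7, 18, 6, 17]
rank  pair      lcp
   1  s[2:],s[3:]  3  'aaa'
   2  s[3:],s[9:]  2  'aa'
   3  s[9:],s[4:]  3  'aac'
   4  s[4:],s[10:]  1  'a'
   5  s[10:],s[5:]  2  'ac'
   6  s[5:],s[1:]  0  ''
   7  s[1:],s[20:]  1  'b'
   8  s[20:],s[14:]  4  'bbbc'
   9  s[14:],s[21:]  2  'bb'
  10  s[21:],s[15:]  3  'bbc'
  11  s[15:],s[22:]  1  'b'
  12  s[22:],s[12:]  2  'bc'
  13  s[12:],s[16:]  2  'bc'
  14  s[16:],s[23:]  0  ''
  15  s[23:],s[8:]  1  'c'
  16  s[8:],s[0:]  1  'c'
  17  s[0:],s[19:]  2  'cb'
  18  s[19:],s[13:]  5  'cbbbc'
  19  s[13:],s[11:]  2  'cb'
  20  s[11:],s[7:]  1  'c'
  21  s[7:],s[18:]  2  'cc'
  22  s[18:],s[6:]  2  'cc'
  23  s[6:],s[17:]  3  'ccc'

[0, 3, 2, 3, 1, 2, 0, 1, 4, 2, 3, 1, 2, 2, 0, 1, 1, 2, 5, 2, 1, 2, 2, 3]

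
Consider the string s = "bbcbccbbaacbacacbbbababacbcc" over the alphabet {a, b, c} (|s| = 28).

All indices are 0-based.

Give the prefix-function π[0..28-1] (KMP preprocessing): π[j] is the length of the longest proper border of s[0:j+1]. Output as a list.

[0, 1, 0, 1, 0, 0, 1, 2, 0, 0, 0, 1, 0, 0, 0, 0, 1, 2, 2, 0, 1, 0, 1, 0, 0, 1, 0, 0]

π[0] = 0
j=1 s[j]='b': π[1]=1 (border 'b')
j=2 s[j]='c': k: 1→0; π[2]=0 (border '')
j=3 s[j]='b': π[3]=1 (border 'b')
j=4 s[j]='c': k: 1→0; π[4]=0 (border '')
j=5 s[j]='c': π[5]=0 (border '')
j=6 s[j]='b': π[6]=1 (border 'b')
j=7 s[j]='b': π[7]=2 (border 'bb')
j=8 s[j]='a': k: 2→1→0; π[8]=0 (border '')
j=9 s[j]='a': π[9]=0 (border '')
j=10 s[j]='c': π[10]=0 (border '')
j=11 s[j]='b': π[11]=1 (border 'b')
j=12 s[j]='a': k: 1→0; π[12]=0 (border '')
j=13 s[j]='c': π[13]=0 (border '')
j=14 s[j]='a': π[14]=0 (border '')
j=15 s[j]='c': π[15]=0 (border '')
j=16 s[j]='b': π[16]=1 (border 'b')
j=17 s[j]='b': π[17]=2 (border 'bb')
j=18 s[j]='b': k: 2→1; π[18]=2 (border 'bb')
j=19 s[j]='a': k: 2→1→0; π[19]=0 (border '')
j=20 s[j]='b': π[20]=1 (border 'b')
j=21 s[j]='a': k: 1→0; π[21]=0 (border '')
j=22 s[j]='b': π[22]=1 (border 'b')
j=23 s[j]='a': k: 1→0; π[23]=0 (border '')
j=24 s[j]='c': π[24]=0 (border '')
j=25 s[j]='b': π[25]=1 (border 'b')
j=26 s[j]='c': k: 1→0; π[26]=0 (border '')
j=27 s[j]='c': π[27]=0 (border '')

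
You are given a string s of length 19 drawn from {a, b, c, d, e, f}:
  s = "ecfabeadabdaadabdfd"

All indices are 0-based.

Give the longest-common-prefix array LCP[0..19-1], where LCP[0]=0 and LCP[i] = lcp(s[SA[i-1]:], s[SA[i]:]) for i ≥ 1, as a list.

rank→(start, suffix):
  0 → (11, 'aadabdfd')
  1 → (8, 'abdaadabdfd')
  2 → (14, 'abdfd')
  3 → (3, 'abeadabdaadabdfd')
  4 → (6, 'adabdaadabdfd')
  5 → (12, 'adabdfd')
  6 → (9, 'bdaadabdfd')
  7 → (15, 'bdfd')
  8 → (4, 'beadabdaadabdfd')
  9 → (1, 'cfabeadabdaadabdfd')
  10 → (18, 'd')
  11 → (10, 'daadabdfd')
  12 → (7, 'dabdaadabdfd')
  13 → (13, 'dabdfd')
  14 → (16, 'dfd')
  15 → (5, 'eadabdaadabdfd')
  16 → (0, 'ecfabeadabdaadabdfd')
  17 → (2, 'fabeadabdaadabdfd')
  18 → (17, 'fd')

SA = [11, 8, 14, 3, 6, 12, 9, 15, 4, 1, 18, 10, 7, 13, 16, 5, 0, 2, 17]
i: (SA[i-1],SA[i]) lcp shared
  1: (11,8) 1 'a'
  2: (8,14) 3 'abd'
  3: (14,3) 2 'ab'
  4: (3,6) 1 'a'
  5: (6,12) 5 'adabd'
  6: (12,9) 0 ''
  7: (9,15) 2 'bd'
  8: (15,4) 1 'b'
  9: (4,1) 0 ''
  10: (1,18) 0 ''
  11: (18,10) 1 'd'
  12: (10,7) 2 'da'
  13: (7,13) 4 'dabd'
  14: (13,16) 1 'd'
  15: (16,5) 0 ''
  16: (5,0) 1 'e'
  17: (0,2) 0 ''
  18: (2,17) 1 'f'

[0, 1, 3, 2, 1, 5, 0, 2, 1, 0, 0, 1, 2, 4, 1, 0, 1, 0, 1]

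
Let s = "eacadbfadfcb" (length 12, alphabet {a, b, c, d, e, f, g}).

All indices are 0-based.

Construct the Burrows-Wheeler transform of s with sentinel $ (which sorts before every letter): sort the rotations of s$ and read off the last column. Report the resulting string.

rank  rotation       last
    0  $eacadbfadfcb  b
    1  acadbfadfcb$e  e
    2  adbfadfcb$eac  c
    3  adfcb$eacadbf  f
    4  b$eacadbfadfc  c
    5  bfadfcb$eacad  d
    6  cadbfadfcb$ea  a
    7  cb$eacadbfadf  f
    8  dbfadfcb$eaca  a
    9  dfcb$eacadbfa  a
   10  eacadbfadfcb$  $
   11  fadfcb$eacadb  b
   12  fcb$eacadbfad  d

becfcdafaa$bd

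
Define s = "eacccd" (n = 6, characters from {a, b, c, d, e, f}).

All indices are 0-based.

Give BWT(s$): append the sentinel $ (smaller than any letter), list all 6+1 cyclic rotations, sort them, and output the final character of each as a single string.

rank  rotation last
    0  $eacccd  d
    1  acccd$e  e
    2  cccd$ea  a
    3  ccd$eac  c
    4  cd$eacc  c
    5  d$eaccc  c
    6  eacccd$  $

deaccc$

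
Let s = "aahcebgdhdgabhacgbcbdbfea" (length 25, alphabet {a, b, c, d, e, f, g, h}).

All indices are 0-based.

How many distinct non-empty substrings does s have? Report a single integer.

rank→(start, suffix):
  0 → (24, 'a')
  1 → (0, 'aahcebgdhdgabhacgbcbdbfea')
  2 → (11, 'abhacgbcbdbfea')
  3 → (14, 'acgbcbdbfea')
  4 → (1, 'ahcebgdhdgabhacgbcbdbfea')
  5 → (17, 'bcbdbfea')
  6 → (19, 'bdbfea')
  7 → (21, 'bfea')
  8 → (5, 'bgdhdgabhacgbcbdbfea')
  9 → (12, 'bhacgbcbdbfea')
  10 → (18, 'cbdbfea')
  11 → (3, 'cebgdhdgabhacgbcbdbfea')
  12 → (15, 'cgbcbdbfea')
  13 → (20, 'dbfea')
  14 → (9, 'dgabhacgbcbdbfea')
  15 → (7, 'dhdgabhacgbcbdbfea')
  16 → (23, 'ea')
  17 → (4, 'ebgdhdgabhacgbcbdbfea')
  18 → (22, 'fea')
  19 → (10, 'gabhacgbcbdbfea')
  20 → (16, 'gbcbdbfea')
  21 → (6, 'gdhdgabhacgbcbdbfea')
  22 → (13, 'hacgbcbdbfea')
  23 → (2, 'hcebgdhdgabhacgbcbdbfea')
  24 → (8, 'hdgabhacgbcbdbfea')

SA = [24, 0, 11, 14, 1, 17, 19, 21, 5, 12, 18, 3, 15, 20, 9, 7, 23, 4, 22, 10, 16, 6, 13, 2, 8]
rank  pair      lcp
   1  s[24:],s[0:]  1  'a'
   2  s[0:],s[11:]  1  'a'
   3  s[11:],s[14:]  1  'a'
   4  s[14:],s[1:]  1  'a'
   5  s[1:],s[17:]  0  ''
   6  s[17:],s[19:]  1  'b'
   7  s[19:],s[21:]  1  'b'
   8  s[21:],s[5:]  1  'b'
   9  s[5:],s[12:]  1  'b'
  10  s[12:],s[18:]  0  ''
  11  s[18:],s[3:]  1  'c'
  12  s[3:],s[15:]  1  'c'
  13  s[15:],s[20:]  0  ''
  14  s[20:],s[9:]  1  'd'
  15  s[9:],s[7:]  1  'd'
  16  s[7:],s[23:]  0  ''
  17  s[23:],s[4:]  1  'e'
  18  s[4:],s[22:]  0  ''
  19  s[22:],s[10:]  0  ''
  20  s[10:],s[16:]  1  'g'
  21  s[16:],s[6:]  1  'g'
  22  s[6:],s[13:]  0  ''
  23  s[13:],s[2:]  1  'h'
  24  s[2:],s[8:]  1  'h'

n(n+1)/2 = 25·26/2 = 325
Σ LCP = 0 + 1 + 1 + 1 + 1 + 0 + 1 + 1 + 1 + 1 + 0 + 1 + 1 + 0 + 1 + 1 + 0 + 1 + 0 + 0 + 1 + 1 + 0 + 1 + 1 = 17
distinct = 325 − 17 = 308

308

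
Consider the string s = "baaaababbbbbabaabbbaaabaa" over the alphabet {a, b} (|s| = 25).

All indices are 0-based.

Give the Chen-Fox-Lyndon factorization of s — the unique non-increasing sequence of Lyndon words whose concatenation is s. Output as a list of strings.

emit factor 1: 'b' (i=0, period=1)
emit factor 2: 'aaaababbbbbabaabbbaaab' (i=1, period=22)
emit factor 3: 'a' (i=23, period=1)
emit factor 4: 'a' (i=24, period=1)

["b", "aaaababbbbbabaabbbaaab", "a", "a"]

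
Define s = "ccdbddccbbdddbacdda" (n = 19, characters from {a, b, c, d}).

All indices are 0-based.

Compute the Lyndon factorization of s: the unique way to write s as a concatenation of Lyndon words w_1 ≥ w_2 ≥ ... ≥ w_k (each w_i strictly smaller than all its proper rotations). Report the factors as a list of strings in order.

["ccd", "bddcc", "bbddd", "b", "acdd", "a"]

emit factor 1: 'ccd' (i=0, period=3)
emit factor 2: 'bddcc' (i=3, period=5)
emit factor 3: 'bbddd' (i=8, period=5)
emit factor 4: 'b' (i=13, period=1)
emit factor 5: 'acdd' (i=14, period=4)
emit factor 6: 'a' (i=18, period=1)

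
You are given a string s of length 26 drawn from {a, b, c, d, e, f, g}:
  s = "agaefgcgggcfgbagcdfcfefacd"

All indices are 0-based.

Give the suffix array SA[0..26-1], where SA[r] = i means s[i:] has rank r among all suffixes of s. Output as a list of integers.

[23, 2, 0, 14, 13, 24, 16, 19, 10, 6, 25, 17, 21, 3, 22, 18, 20, 11, 4, 1, 12, 15, 9, 5, 8, 7]

rank→(start, suffix):
  0 → (23, 'acd')
  1 → (2, 'aefgcgggcfgbagcdfcfefacd')
  2 → (0, 'agaefgcgggcfgbagcdfcfefacd')
  3 → (14, 'agcdfcfefacd')
  4 → (13, 'bagcdfcfefacd')
  5 → (24, 'cd')
  6 → (16, 'cdfcfefacd')
  7 → (19, 'cfefacd')
  8 → (10, 'cfgbagcdfcfefacd')
  9 → (6, 'cgggcfgbagcdfcfefacd')
  10 → (25, 'd')
  11 → (17, 'dfcfefacd')
  12 → (21, 'efacd')
  13 → (3, 'efgcgggcfgbagcdfcfefacd')
  14 → (22, 'facd')
  15 → (18, 'fcfefacd')
  16 → (20, 'fefacd')
  17 → (11, 'fgbagcdfcfefacd')
  18 → (4, 'fgcgggcfgbagcdfcfefacd')
  19 → (1, 'gaefgcgggcfgbagcdfcfefacd')
  20 → (12, 'gbagcdfcfefacd')
  21 → (15, 'gcdfcfefacd')
  22 → (9, 'gcfgbagcdfcfefacd')
  23 → (5, 'gcgggcfgbagcdfcfefacd')
  24 → (8, 'ggcfgbagcdfcfefacd')
  25 → (7, 'gggcfgbagcdfcfefacd')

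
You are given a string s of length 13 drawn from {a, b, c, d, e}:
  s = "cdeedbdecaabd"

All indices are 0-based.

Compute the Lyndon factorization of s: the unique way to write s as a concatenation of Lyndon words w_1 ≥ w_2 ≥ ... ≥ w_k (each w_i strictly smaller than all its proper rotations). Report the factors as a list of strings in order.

emit factor 1: 'cdeed' (i=0, period=5)
emit factor 2: 'bdec' (i=5, period=4)
emit factor 3: 'aabd' (i=9, period=4)

["cdeed", "bdec", "aabd"]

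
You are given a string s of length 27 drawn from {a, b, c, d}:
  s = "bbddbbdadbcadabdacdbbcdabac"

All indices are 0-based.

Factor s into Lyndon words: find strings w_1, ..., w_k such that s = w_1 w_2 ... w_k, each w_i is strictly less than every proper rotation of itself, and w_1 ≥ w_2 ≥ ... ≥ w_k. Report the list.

emit factor 1: 'bbdd' (i=0, period=4)
emit factor 2: 'bbd' (i=4, period=3)
emit factor 3: 'adbc' (i=7, period=4)
emit factor 4: 'ad' (i=11, period=2)
emit factor 5: 'abdacdbbcd' (i=13, period=10)
emit factor 6: 'abac' (i=23, period=4)

["bbdd", "bbd", "adbc", "ad", "abdacdbbcd", "abac"]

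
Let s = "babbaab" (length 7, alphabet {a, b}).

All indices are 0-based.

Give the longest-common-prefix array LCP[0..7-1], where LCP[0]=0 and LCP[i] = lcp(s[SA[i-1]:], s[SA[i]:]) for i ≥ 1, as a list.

rank→(start, suffix):
  0 → (4, 'aab')
  1 → (5, 'ab')
  2 → (1, 'abbaab')
  3 → (6, 'b')
  4 → (3, 'baab')
  5 → (0, 'babbaab')
  6 → (2, 'bbaab')

SA = [4, 5, 1, 6, 3, 0, 2]
rank  pair      lcp
   1  s[4:],s[5:]  1  'a'
   2  s[5:],s[1:]  2  'ab'
   3  s[1:],s[6:]  0  ''
   4  s[6:],s[3:]  1  'b'
   5  s[3:],s[0:]  2  'ba'
   6  s[0:],s[2:]  1  'b'

[0, 1, 2, 0, 1, 2, 1]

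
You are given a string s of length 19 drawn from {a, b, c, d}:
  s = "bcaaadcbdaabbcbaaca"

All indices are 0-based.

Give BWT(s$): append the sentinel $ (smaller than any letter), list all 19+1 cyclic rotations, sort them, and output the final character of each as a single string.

accdbaaaaca$bcabbdba

rank  rotation              last
    0  $bcaaadcbdaabbcbaaca  a
    1  a$bcaaadcbdaabbcbaac  c
    2  aaadcbdaabbcbaaca$bc  c
    3  aabbcbaaca$bcaaadcbd  d
    4  aaca$bcaaadcbdaabbcb  b
    5  aadcbdaabbcbaaca$bca  a
    6  abbcbaaca$bcaaadcbda  a
    7  aca$bcaaadcbdaabbcba  a
    8  adcbdaabbcbaaca$bcaa  a
    9  baaca$bcaaadcbdaabbc  c
   10  bbcbaaca$bcaaadcbdaa  a
   11  bcaaadcbdaabbcbaaca$  $
   12  bcbaaca$bcaaadcbdaab  b
   13  bdaabbcbaaca$bcaaadc  c
   14  ca$bcaaadcbdaabbcbaa  a
   15  caaadcbdaabbcbaaca$b  b
   16  cbaaca$bcaaadcbdaabb  b
   17  cbdaabbcbaaca$bcaaad  d
   18  daabbcbaaca$bcaaadcb  b
   19  dcbdaabbcbaaca$bcaaa  a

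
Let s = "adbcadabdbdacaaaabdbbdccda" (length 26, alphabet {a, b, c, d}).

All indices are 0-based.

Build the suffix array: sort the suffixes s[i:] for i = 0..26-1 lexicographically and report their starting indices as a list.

[25, 13, 14, 15, 16, 6, 11, 4, 0, 19, 2, 9, 17, 7, 20, 12, 3, 22, 23, 24, 5, 10, 18, 1, 8, 21]

sorted suffixes:
  #0 SA[0]=25  'a'
  #1 SA[1]=13  'aaaabdbbdccda'
  #2 SA[2]=14  'aaabdbbdccda'
  #3 SA[3]=15  'aabdbbdccda'
  #4 SA[4]=16  'abdbbdccda'
  #5 SA[5]=6  'abdbdacaaaabdbbdccda'
  #6 SA[6]=11  'acaaaabdbbdccda'
  #7 SA[7]=4  'adabdbdacaaaabdbbdccda'
  #8 SA[8]=0  'adbcadabdbdacaaaabdbbdccda'
  #9 SA[9]=19  'bbdccda'
  #10 SA[10]=2  'bcadabdbdacaaaabdbbdccda'
  #11 SA[11]=9  'bdacaaaabdbbdccda'
  #12 SA[12]=17  'bdbbdccda'
  #13 SA[13]=7  'bdbdacaaaabdbbdccda'
  #14 SA[14]=20  'bdccda'
  #15 SA[15]=12  'caaaabdbbdccda'
  #16 SA[16]=3  'cadabdbdacaaaabdbbdccda'
  #17 SA[17]=22  'ccda'
  #18 SA[18]=23  'cda'
  #19 SA[19]=24  'da'
  #20 SA[20]=5  'dabdbdacaaaabdbbdccda'
  #21 SA[21]=10  'dacaaaabdbbdccda'
  #22 SA[22]=18  'dbbdccda'
  #23 SA[23]=1  'dbcadabdbdacaaaabdbbdccda'
  #24 SA[24]=8  'dbdacaaaabdbbdccda'
  #25 SA[25]=21  'dccda'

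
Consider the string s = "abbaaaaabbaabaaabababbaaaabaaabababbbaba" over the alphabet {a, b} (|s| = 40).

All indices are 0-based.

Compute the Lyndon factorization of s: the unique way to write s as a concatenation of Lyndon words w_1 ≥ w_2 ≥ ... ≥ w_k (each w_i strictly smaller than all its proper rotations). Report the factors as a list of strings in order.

["abb", "aaaaabbaabaaabababbaaaabaaabababbbab", "a"]

emit factor 1: 'abb' (i=0, period=3)
emit factor 2: 'aaaaabbaabaaabababbaaaabaaabababbbab' (i=3, period=36)
emit factor 3: 'a' (i=39, period=1)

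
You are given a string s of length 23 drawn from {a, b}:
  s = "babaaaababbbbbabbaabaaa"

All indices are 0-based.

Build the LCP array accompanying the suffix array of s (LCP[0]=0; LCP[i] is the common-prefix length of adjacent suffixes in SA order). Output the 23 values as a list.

[0, 1, 2, 3, 3, 2, 4, 1, 5, 3, 2, 3, 0, 4, 3, 2, 3, 4, 1, 3, 2, 3, 4]

rank | idx | suffix
   0 |  22 | a
   1 |  21 | aa
   2 |  20 | aaa
   3 |   3 | aaaababbbbbabbaabaaa
   4 |   4 | aaababbbbbabbaabaaa
   5 |  17 | aabaaa
   6 |   5 | aababbbbbabbaabaaa
   7 |  18 | abaaa
   8 |   1 | abaaaababbbbbabbaabaaa
   9 |   6 | ababbbbbabbaabaaa
  10 |  14 | abbaabaaa
  11 |   8 | abbbbbabbaabaaa
  12 |  19 | baaa
  13 |   2 | baaaababbbbbabbaabaaa
  14 |  16 | baabaaa
  15 |   0 | babaaaababbbbbabbaabaaa
  16 |  13 | babbaabaaa
  17 |   7 | babbbbbabbaabaaa
  18 |  15 | bbaabaaa
  19 |  12 | bbabbaabaaa
  20 |  11 | bbbabbaabaaa
  21 |  10 | bbbbabbaabaaa
  22 |   9 | bbbbbabbaabaaa

SA = [22, 21, 20, 3, 4, 17, 5, 18, 1, 6, 14, 8, 19, 2, 16, 0, 13, 7, 15, 12, 11, 10, 9]
i: (SA[i-1],SA[i]) lcp shared
  1: (22,21) 1 'a'
  2: (21,20) 2 'aa'
  3: (20,3) 3 'aaa'
  4: (3,4) 3 'aaa'
  5: (4,17) 2 'aa'
  6: (17,5) 4 'aaba'
  7: (5,18) 1 'a'
  8: (18,1) 5 'abaaa'
  9: (1,6) 3 'aba'
  10: (6,14) 2 'ab'
  11: (14,8) 3 'abb'
  12: (8,19) 0 ''
  13: (19,2) 4 'baaa'
  14: (2,16) 3 'baa'
  15: (16,0) 2 'ba'
  16: (0,13) 3 'bab'
  17: (13,7) 4 'babb'
  18: (7,15) 1 'b'
  19: (15,12) 3 'bba'
  20: (12,11) 2 'bb'
  21: (11,10) 3 'bbb'
  22: (10,9) 4 'bbbb'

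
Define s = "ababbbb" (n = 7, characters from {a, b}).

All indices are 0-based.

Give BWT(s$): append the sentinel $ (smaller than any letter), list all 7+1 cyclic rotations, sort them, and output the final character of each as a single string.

rank  rotation  last
    0  $ababbbb  b
    1  ababbbb$  $
    2  abbbb$ab  b
    3  b$ababbb  b
    4  babbbb$a  a
    5  bb$ababb  b
    6  bbb$abab  b
    7  bbbb$aba  a

b$bbabba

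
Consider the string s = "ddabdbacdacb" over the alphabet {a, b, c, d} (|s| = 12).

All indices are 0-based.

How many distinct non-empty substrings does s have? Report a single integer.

sorted suffixes:
  #0 SA[0]=2  'abdbacdacb'
  #1 SA[1]=9  'acb'
  #2 SA[2]=6  'acdacb'
  #3 SA[3]=11  'b'
  #4 SA[4]=5  'bacdacb'
  #5 SA[5]=3  'bdbacdacb'
  #6 SA[6]=10  'cb'
  #7 SA[7]=7  'cdacb'
  #8 SA[8]=1  'dabdbacdacb'
  #9 SA[9]=8  'dacb'
  #10 SA[10]=4  'dbacdacb'
  #11 SA[11]=0  'ddabdbacdacb'

SA = [2, 9, 6, 11, 5, 3, 10, 7, 1, 8, 4, 0]
i: (SA[i-1],SA[i]) lcp shared
  1: (2,9) 1 'a'
  2: (9,6) 2 'ac'
  3: (6,11) 0 ''
  4: (11,5) 1 'b'
  5: (5,3) 1 'b'
  6: (3,10) 0 ''
  7: (10,7) 1 'c'
  8: (7,1) 0 ''
  9: (1,8) 2 'da'
  10: (8,4) 1 'd'
  11: (4,0) 1 'd'

n(n+1)/2 = 12·13/2 = 78
Σ LCP = 0 + 1 + 2 + 0 + 1 + 1 + 0 + 1 + 0 + 2 + 1 + 1 = 10
distinct = 78 − 10 = 68

68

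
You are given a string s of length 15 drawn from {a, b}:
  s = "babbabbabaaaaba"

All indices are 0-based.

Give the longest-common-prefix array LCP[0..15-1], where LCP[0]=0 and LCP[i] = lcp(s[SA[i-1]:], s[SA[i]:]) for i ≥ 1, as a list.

[0, 1, 3, 2, 1, 3, 2, 5, 0, 2, 2, 3, 6, 1, 4]

rank | idx | suffix
   0 |  14 | a
   1 |   9 | aaaaba
   2 |  10 | aaaba
   3 |  11 | aaba
   4 |  12 | aba
   5 |   7 | abaaaaba
   6 |   4 | abbabaaaaba
   7 |   1 | abbabbabaaaaba
   8 |  13 | ba
   9 |   8 | baaaaba
  10 |   6 | babaaaaba
  11 |   3 | babbabaaaaba
  12 |   0 | babbabbabaaaaba
  13 |   5 | bbabaaaaba
  14 |   2 | bbabbabaaaaba

SA = [14, 9, 10, 11, 12, 7, 4, 1, 13, 8, 6, 3, 0, 5, 2]
[i] adj suffixes → lcp
  [1] 14/9 → 1 ('a')
  [2] 9/10 → 3 ('aaa')
  [3] 10/11 → 2 ('aa')
  [4] 11/12 → 1 ('a')
  [5] 12/7 → 3 ('aba')
  [6] 7/4 → 2 ('ab')
  [7] 4/1 → 5 ('abbab')
  [8] 1/13 → 0 ('')
  [9] 13/8 → 2 ('ba')
  [10] 8/6 → 2 ('ba')
  [11] 6/3 → 3 ('bab')
  [12] 3/0 → 6 ('babbab')
  [13] 0/5 → 1 ('b')
  [14] 5/2 → 4 ('bbab')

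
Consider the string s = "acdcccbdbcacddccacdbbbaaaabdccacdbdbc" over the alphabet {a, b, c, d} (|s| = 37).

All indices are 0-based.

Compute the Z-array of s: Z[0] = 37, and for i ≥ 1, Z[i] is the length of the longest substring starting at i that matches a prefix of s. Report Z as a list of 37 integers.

Z[0]=37
i=1: fresh scan; Z[1]=0
i=2: fresh scan; Z[2]=0
i=3: fresh scan; Z[3]=0
i=4: fresh scan; Z[4]=0
i=5: fresh scan; Z[5]=0
i=6: fresh scan; Z[6]=0
i=7: fresh scan; Z[7]=0
i=8: fresh scan; Z[8]=0
i=9: fresh scan; Z[9]=0
i=10: fresh scan; Z[10]=3 scan→box=[10,13)
i=11: min(r-i=2, Z[1]=0)=0; Z[11]=0
i=12: min(r-i=1, Z[2]=0)=0; Z[12]=0
i=13: fresh scan; Z[13]=0
i=14: fresh scan; Z[14]=0
i=15: fresh scan; Z[15]=0
i=16: fresh scan; Z[16]=3 scan→box=[16,19)
i=17: min(r-i=2, Z[1]=0)=0; Z[17]=0
i=18: min(r-i=1, Z[2]=0)=0; Z[18]=0
i=19: fresh scan; Z[19]=0
i=20: fresh scan; Z[20]=0
i=21: fresh scan; Z[21]=0
i=22: fresh scan; Z[22]=1 scan→box=[22,23)
i=23: fresh scan; Z[23]=1 scan→box=[23,24)
i=24: fresh scan; Z[24]=1 scan→box=[24,25)
i=25: fresh scan; Z[25]=1 scan→box=[25,26)
i=26: fresh scan; Z[26]=0
i=27: fresh scan; Z[27]=0
i=28: fresh scan; Z[28]=0
i=29: fresh scan; Z[29]=0
i=30: fresh scan; Z[30]=3 scan→box=[30,33)
i=31: min(r-i=2, Z[1]=0)=0; Z[31]=0
i=32: min(r-i=1, Z[2]=0)=0; Z[32]=0
i=33: fresh scan; Z[33]=0
i=34: fresh scan; Z[34]=0
i=35: fresh scan; Z[35]=0
i=36: fresh scan; Z[36]=0

[37, 0, 0, 0, 0, 0, 0, 0, 0, 0, 3, 0, 0, 0, 0, 0, 3, 0, 0, 0, 0, 0, 1, 1, 1, 1, 0, 0, 0, 0, 3, 0, 0, 0, 0, 0, 0]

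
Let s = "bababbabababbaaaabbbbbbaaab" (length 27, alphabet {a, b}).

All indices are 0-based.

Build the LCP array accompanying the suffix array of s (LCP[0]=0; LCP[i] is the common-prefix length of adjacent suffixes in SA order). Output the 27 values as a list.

rank→(start, suffix):
  0 → (13, 'aaaabbbbbbaaab')
  1 → (23, 'aaab')
  2 → (14, 'aaabbbbbbaaab')
  3 → (24, 'aab')
  4 → (15, 'aabbbbbbaaab')
  5 → (25, 'ab')
  6 → (6, 'abababbaaaabbbbbbaaab')
  7 → (8, 'ababbaaaabbbbbbaaab')
  8 → (1, 'ababbabababbaaaabbbbbbaaab')
  9 → (10, 'abbaaaabbbbbbaaab')
  10 → (3, 'abbabababbaaaabbbbbbaaab')
  11 → (16, 'abbbbbbaaab')
  12 → (26, 'b')
  13 → (12, 'baaaabbbbbbaaab')
  14 → (22, 'baaab')
  15 → (5, 'babababbaaaabbbbbbaaab')
  16 → (7, 'bababbaaaabbbbbbaaab')
  17 → (0, 'bababbabababbaaaabbbbbbaaab')
  18 → (9, 'babbaaaabbbbbbaaab')
  19 → (2, 'babbabababbaaaabbbbbbaaab')
  20 → (11, 'bbaaaabbbbbbaaab')
  21 → (21, 'bbaaab')
  22 → (4, 'bbabababbaaaabbbbbbaaab')
  23 → (20, 'bbbaaab')
  24 → (19, 'bbbbaaab')
  25 → (18, 'bbbbbaaab')
  26 → (17, 'bbbbbbaaab')

SA = [13, 23, 14, 24, 15, 25, 6, 8, 1, 10, 3, 16, 26, 12, 22, 5, 7, 0, 9, 2, 11, 21, 4, 20, 19, 18, 17]
i: (SA[i-1],SA[i]) lcp shared
  1: (13,23) 3 'aaa'
  2: (23,14) 4 'aaab'
  3: (14,24) 2 'aa'
  4: (24,15) 3 'aab'
  5: (15,25) 1 'a'
  6: (25,6) 2 'ab'
  7: (6,8) 4 'abab'
  8: (8,1) 6 'ababba'
  9: (1,10) 2 'ab'
  10: (10,3) 4 'abba'
  11: (3,16) 3 'abb'
  12: (16,26) 0 ''
  13: (26,12) 1 'b'
  14: (12,22) 4 'baaa'
  15: (22,5) 2 'ba'
  16: (5,7) 5 'babab'
  17: (7,0) 7 'bababba'
  18: (0,9) 3 'bab'
  19: (9,2) 5 'babba'
  20: (2,11) 1 'b'
  21: (11,21) 5 'bbaaa'
  22: (21,4) 3 'bba'
  23: (4,20) 2 'bb'
  24: (20,19) 3 'bbb'
  25: (19,18) 4 'bbbb'
  26: (18,17) 5 'bbbbb'

[0, 3, 4, 2, 3, 1, 2, 4, 6, 2, 4, 3, 0, 1, 4, 2, 5, 7, 3, 5, 1, 5, 3, 2, 3, 4, 5]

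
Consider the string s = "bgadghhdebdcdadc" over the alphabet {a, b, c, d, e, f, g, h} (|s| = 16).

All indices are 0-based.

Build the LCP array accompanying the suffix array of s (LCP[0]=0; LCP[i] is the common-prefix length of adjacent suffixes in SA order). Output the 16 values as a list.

rank | idx | suffix
   0 |  13 | adc
   1 |   2 | adghhdebdcdadc
   2 |   9 | bdcdadc
   3 |   0 | bgadghhdebdcdadc
   4 |  15 | c
   5 |  11 | cdadc
   6 |  12 | dadc
   7 |  14 | dc
   8 |  10 | dcdadc
   9 |   7 | debdcdadc
  10 |   3 | dghhdebdcdadc
  11 |   8 | ebdcdadc
  12 |   1 | gadghhdebdcdadc
  13 |   4 | ghhdebdcdadc
  14 |   6 | hdebdcdadc
  15 |   5 | hhdebdcdadc

SA = [13, 2, 9, 0, 15, 11, 12, 14, 10, 7, 3, 8, 1, 4, 6, 5]
[i] adj suffixes → lcp
  [1] 13/2 → 2 ('ad')
  [2] 2/9 → 0 ('')
  [3] 9/0 → 1 ('b')
  [4] 0/15 → 0 ('')
  [5] 15/11 → 1 ('c')
  [6] 11/12 → 0 ('')
  [7] 12/14 → 1 ('d')
  [8] 14/10 → 2 ('dc')
  [9] 10/7 → 1 ('d')
  [10] 7/3 → 1 ('d')
  [11] 3/8 → 0 ('')
  [12] 8/1 → 0 ('')
  [13] 1/4 → 1 ('g')
  [14] 4/6 → 0 ('')
  [15] 6/5 → 1 ('h')

[0, 2, 0, 1, 0, 1, 0, 1, 2, 1, 1, 0, 0, 1, 0, 1]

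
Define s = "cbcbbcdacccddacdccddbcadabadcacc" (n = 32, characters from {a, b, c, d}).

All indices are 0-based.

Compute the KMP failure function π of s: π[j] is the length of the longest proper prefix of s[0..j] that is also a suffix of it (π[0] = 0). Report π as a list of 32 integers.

π[0] = 0
j=1 s[j]='b': π[1]=0 (border '')
j=2 s[j]='c': π[2]=1 (border 'c')
j=3 s[j]='b': π[3]=2 (border 'cb')
j=4 s[j]='b': k: 2→0; π[4]=0 (border '')
j=5 s[j]='c': π[5]=1 (border 'c')
j=6 s[j]='d': k: 1→0; π[6]=0 (border '')
j=7 s[j]='a': π[7]=0 (border '')
j=8 s[j]='c': π[8]=1 (border 'c')
j=9 s[j]='c': k: 1→0; π[9]=1 (border 'c')
j=10 s[j]='c': k: 1→0; π[10]=1 (border 'c')
j=11 s[j]='d': k: 1→0; π[11]=0 (border '')
j=12 s[j]='d': π[12]=0 (border '')
j=13 s[j]='a': π[13]=0 (border '')
j=14 s[j]='c': π[14]=1 (border 'c')
j=15 s[j]='d': k: 1→0; π[15]=0 (border '')
j=16 s[j]='c': π[16]=1 (border 'c')
j=17 s[j]='c': k: 1→0; π[17]=1 (border 'c')
j=18 s[j]='d': k: 1→0; π[18]=0 (border '')
j=19 s[j]='d': π[19]=0 (border '')
j=20 s[j]='b': π[20]=0 (border '')
j=21 s[j]='c': π[21]=1 (border 'c')
j=22 s[j]='a': k: 1→0; π[22]=0 (border '')
j=23 s[j]='d': π[23]=0 (border '')
j=24 s[j]='a': π[24]=0 (border '')
j=25 s[j]='b': π[25]=0 (border '')
j=26 s[j]='a': π[26]=0 (border '')
j=27 s[j]='d': π[27]=0 (border '')
j=28 s[j]='c': π[28]=1 (border 'c')
j=29 s[j]='a': k: 1→0; π[29]=0 (border '')
j=30 s[j]='c': π[30]=1 (border 'c')
j=31 s[j]='c': k: 1→0; π[31]=1 (border 'c')

[0, 0, 1, 2, 0, 1, 0, 0, 1, 1, 1, 0, 0, 0, 1, 0, 1, 1, 0, 0, 0, 1, 0, 0, 0, 0, 0, 0, 1, 0, 1, 1]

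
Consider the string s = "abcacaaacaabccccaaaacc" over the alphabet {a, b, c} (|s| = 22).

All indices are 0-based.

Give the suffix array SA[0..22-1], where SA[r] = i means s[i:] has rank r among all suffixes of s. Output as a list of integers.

[16, 5, 17, 9, 6, 18, 0, 10, 3, 7, 19, 1, 11, 21, 15, 4, 8, 2, 20, 14, 13, 12]

rank→(start, suffix):
  0 → (16, 'aaaacc')
  1 → (5, 'aaacaabccccaaaacc')
  2 → (17, 'aaacc')
  3 → (9, 'aabccccaaaacc')
  4 → (6, 'aacaabccccaaaacc')
  5 → (18, 'aacc')
  6 → (0, 'abcacaaacaabccccaaaacc')
  7 → (10, 'abccccaaaacc')
  8 → (3, 'acaaacaabccccaaaacc')
  9 → (7, 'acaabccccaaaacc')
  10 → (19, 'acc')
  11 → (1, 'bcacaaacaabccccaaaacc')
  12 → (11, 'bccccaaaacc')
  13 → (21, 'c')
  14 → (15, 'caaaacc')
  15 → (4, 'caaacaabccccaaaacc')
  16 → (8, 'caabccccaaaacc')
  17 → (2, 'cacaaacaabccccaaaacc')
  18 → (20, 'cc')
  19 → (14, 'ccaaaacc')
  20 → (13, 'cccaaaacc')
  21 → (12, 'ccccaaaacc')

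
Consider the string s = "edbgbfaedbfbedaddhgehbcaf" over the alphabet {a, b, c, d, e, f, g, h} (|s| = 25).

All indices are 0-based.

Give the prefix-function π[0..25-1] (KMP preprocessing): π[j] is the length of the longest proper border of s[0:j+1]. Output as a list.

[0, 0, 0, 0, 0, 0, 0, 1, 2, 3, 0, 0, 1, 2, 0, 0, 0, 0, 0, 1, 0, 0, 0, 0, 0]

π[0] = 0
j=1 s[j]='d': π[1]=0 (border '')
j=2 s[j]='b': π[2]=0 (border '')
j=3 s[j]='g': π[3]=0 (border '')
j=4 s[j]='b': π[4]=0 (border '')
j=5 s[j]='f': π[5]=0 (border '')
j=6 s[j]='a': π[6]=0 (border '')
j=7 s[j]='e': π[7]=1 (border 'e')
j=8 s[j]='d': π[8]=2 (border 'ed')
j=9 s[j]='b': π[9]=3 (border 'edb')
j=10 s[j]='f': k: 3→0; π[10]=0 (border '')
j=11 s[j]='b': π[11]=0 (border '')
j=12 s[j]='e': π[12]=1 (border 'e')
j=13 s[j]='d': π[13]=2 (border 'ed')
j=14 s[j]='a': k: 2→0; π[14]=0 (border '')
j=15 s[j]='d': π[15]=0 (border '')
j=16 s[j]='d': π[16]=0 (border '')
j=17 s[j]='h': π[17]=0 (border '')
j=18 s[j]='g': π[18]=0 (border '')
j=19 s[j]='e': π[19]=1 (border 'e')
j=20 s[j]='h': k: 1→0; π[20]=0 (border '')
j=21 s[j]='b': π[21]=0 (border '')
j=22 s[j]='c': π[22]=0 (border '')
j=23 s[j]='a': π[23]=0 (border '')
j=24 s[j]='f': π[24]=0 (border '')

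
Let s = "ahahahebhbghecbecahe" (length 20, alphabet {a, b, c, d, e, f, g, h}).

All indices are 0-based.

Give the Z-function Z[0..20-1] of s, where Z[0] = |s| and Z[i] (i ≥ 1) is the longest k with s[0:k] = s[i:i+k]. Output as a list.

[20, 0, 4, 0, 2, 0, 0, 0, 0, 0, 0, 0, 0, 0, 0, 0, 0, 2, 0, 0]

Z[0]=20
i=1: i≥r, start 0; Z[1]=0
i=2: i≥r, start 0; Z[2]=4 scan→box=[2,6)
i=3: min(r-i=3, Z[1]=0)=0; Z[3]=0
i=4: min(r-i=2, Z[2]=4)=2; Z[4]=2
i=5: min(r-i=1, Z[3]=0)=0; Z[5]=0
i=6: i≥r, start 0; Z[6]=0
i=7: i≥r, start 0; Z[7]=0
i=8: i≥r, start 0; Z[8]=0
i=9: i≥r, start 0; Z[9]=0
i=10: i≥r, start 0; Z[10]=0
i=11: i≥r, start 0; Z[11]=0
i=12: i≥r, start 0; Z[12]=0
i=13: i≥r, start 0; Z[13]=0
i=14: i≥r, start 0; Z[14]=0
i=15: i≥r, start 0; Z[15]=0
i=16: i≥r, start 0; Z[16]=0
i=17: i≥r, start 0; Z[17]=2 scan→box=[17,19)
i=18: min(r-i=1, Z[1]=0)=0; Z[18]=0
i=19: i≥r, start 0; Z[19]=0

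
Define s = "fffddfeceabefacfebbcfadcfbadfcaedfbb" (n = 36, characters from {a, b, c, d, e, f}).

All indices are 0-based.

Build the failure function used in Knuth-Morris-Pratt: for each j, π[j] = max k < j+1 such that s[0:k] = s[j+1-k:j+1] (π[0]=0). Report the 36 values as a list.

[0, 1, 2, 0, 0, 1, 0, 0, 0, 0, 0, 0, 1, 0, 0, 1, 0, 0, 0, 0, 1, 0, 0, 0, 1, 0, 0, 0, 1, 0, 0, 0, 0, 1, 0, 0]

π[0] = 0
j=1 s[j]='f': π[1]=1 (border 'f')
j=2 s[j]='f': π[2]=2 (border 'ff')
j=3 s[j]='d': k: 2→1→0; π[3]=0 (border '')
j=4 s[j]='d': π[4]=0 (border '')
j=5 s[j]='f': π[5]=1 (border 'f')
j=6 s[j]='e': k: 1→0; π[6]=0 (border '')
j=7 s[j]='c': π[7]=0 (border '')
j=8 s[j]='e': π[8]=0 (border '')
j=9 s[j]='a': π[9]=0 (border '')
j=10 s[j]='b': π[10]=0 (border '')
j=11 s[j]='e': π[11]=0 (border '')
j=12 s[j]='f': π[12]=1 (border 'f')
j=13 s[j]='a': k: 1→0; π[13]=0 (border '')
j=14 s[j]='c': π[14]=0 (border '')
j=15 s[j]='f': π[15]=1 (border 'f')
j=16 s[j]='e': k: 1→0; π[16]=0 (border '')
j=17 s[j]='b': π[17]=0 (border '')
j=18 s[j]='b': π[18]=0 (border '')
j=19 s[j]='c': π[19]=0 (border '')
j=20 s[j]='f': π[20]=1 (border 'f')
j=21 s[j]='a': k: 1→0; π[21]=0 (border '')
j=22 s[j]='d': π[22]=0 (border '')
j=23 s[j]='c': π[23]=0 (border '')
j=24 s[j]='f': π[24]=1 (border 'f')
j=25 s[j]='b': k: 1→0; π[25]=0 (border '')
j=26 s[j]='a': π[26]=0 (border '')
j=27 s[j]='d': π[27]=0 (border '')
j=28 s[j]='f': π[28]=1 (border 'f')
j=29 s[j]='c': k: 1→0; π[29]=0 (border '')
j=30 s[j]='a': π[30]=0 (border '')
j=31 s[j]='e': π[31]=0 (border '')
j=32 s[j]='d': π[32]=0 (border '')
j=33 s[j]='f': π[33]=1 (border 'f')
j=34 s[j]='b': k: 1→0; π[34]=0 (border '')
j=35 s[j]='b': π[35]=0 (border '')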